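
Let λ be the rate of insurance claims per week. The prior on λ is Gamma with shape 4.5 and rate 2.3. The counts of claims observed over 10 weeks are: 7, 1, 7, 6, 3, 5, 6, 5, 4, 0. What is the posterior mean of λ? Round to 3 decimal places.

Total count ∑xᵢ = 44 over n = 10 weeks.
Gamma is conjugate to the Poisson likelihood: posterior is Gamma(shape = 4.5+44 = 48.5, rate = 2.3+10 = 12.3).
Posterior mean = shape/rate = 48.5/12.3 = 3.943.

Posterior mean ≈ 3.943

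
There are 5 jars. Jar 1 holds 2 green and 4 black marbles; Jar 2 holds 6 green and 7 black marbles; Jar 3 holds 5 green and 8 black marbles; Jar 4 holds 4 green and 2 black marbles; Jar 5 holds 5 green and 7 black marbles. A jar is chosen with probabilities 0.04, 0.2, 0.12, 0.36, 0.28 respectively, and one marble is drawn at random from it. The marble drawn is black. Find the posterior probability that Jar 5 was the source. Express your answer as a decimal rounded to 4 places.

Posterior probability ≈ 0.3323

Tabulate prior·likelihood by source: [1] prior 0.04, lik 0.6667, product 0.02667; [2] prior 0.2, lik 0.5385, product 0.1077; [3] prior 0.12, lik 0.6154, product 0.07385; [4] prior 0.36, lik 0.3333, product 0.1200; [5] prior 0.28, lik 0.5833, product 0.1633.
Normalizing constant = 0.49154; the posterior for Jar 5 is its product over the sum, 0.1633/0.49154 = 0.3323.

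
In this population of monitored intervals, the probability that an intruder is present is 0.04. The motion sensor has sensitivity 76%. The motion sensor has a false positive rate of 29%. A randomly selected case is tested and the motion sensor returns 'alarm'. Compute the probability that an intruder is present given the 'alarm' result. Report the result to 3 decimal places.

Write H for 'an intruder is present'. Prior odds H:¬H = 0.04/0.96 = 0.041667. For the 'alarm' outcome, the likelihood ratio is 0.76/0.29 = 2.6207.
Posterior odds = 0.041667 × 2.6207 = 0.10920, so P(H|E) = 0.10920/(1+0.10920) = 0.098.

P(H | E) ≈ 0.098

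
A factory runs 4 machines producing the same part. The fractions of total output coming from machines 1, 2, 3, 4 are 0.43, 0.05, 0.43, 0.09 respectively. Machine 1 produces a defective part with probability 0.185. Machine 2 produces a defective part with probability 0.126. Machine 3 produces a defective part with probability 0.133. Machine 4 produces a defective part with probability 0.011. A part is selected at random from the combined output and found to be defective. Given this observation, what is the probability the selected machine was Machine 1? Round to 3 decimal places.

Posterior probability ≈ 0.552

Tabulate prior·likelihood by source: [1] prior 0.43, lik 0.185, product 0.07955; [2] prior 0.05, lik 0.126, product 0.006300; [3] prior 0.43, lik 0.133, product 0.05719; [4] prior 0.09, lik 0.011, product 0.0009900.
Normalizing constant = 0.14403; the posterior for Machine 1 is its product over the sum, 0.07955/0.14403 = 0.552.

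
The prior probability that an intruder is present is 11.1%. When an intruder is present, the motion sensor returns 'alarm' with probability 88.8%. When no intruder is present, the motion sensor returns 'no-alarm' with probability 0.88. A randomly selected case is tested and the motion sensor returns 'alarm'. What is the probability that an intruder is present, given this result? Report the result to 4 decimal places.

P(H | E) ≈ 0.4802

Write H for 'an intruder is present'. Prior odds H:¬H = 0.111/0.889 = 0.12486. For the 'alarm' outcome, the likelihood ratio is 0.888/0.12 = 7.4000.
Posterior odds = 0.12486 × 7.4000 = 0.92396, so P(H|E) = 0.92396/(1+0.92396) = 0.4802.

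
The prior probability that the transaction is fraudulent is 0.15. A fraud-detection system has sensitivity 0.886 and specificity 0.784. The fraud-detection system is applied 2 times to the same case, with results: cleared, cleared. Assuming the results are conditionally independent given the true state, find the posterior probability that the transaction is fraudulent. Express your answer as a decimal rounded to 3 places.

Posterior P(H) ≈ 0.004

With H the event that the transaction is fraudulent, the joint likelihood of the observed sequence is P(data|H) = 0.114·0.114 = 0.012996 and P(data|¬H) = 0.784·0.784 = 0.61466.
Bayes: P(H|data) = 0.15·0.012996 / (0.15·0.012996 + 0.85·0.61466) = 0.0019494/0.52441 = 0.0037.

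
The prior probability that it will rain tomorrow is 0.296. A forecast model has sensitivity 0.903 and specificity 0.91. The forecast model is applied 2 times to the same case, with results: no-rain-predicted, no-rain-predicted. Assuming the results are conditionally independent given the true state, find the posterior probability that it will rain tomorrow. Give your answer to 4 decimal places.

With H the event that it will rain tomorrow, the joint likelihood of the observed sequence is P(data|H) = 0.097·0.097 = 0.0094090 and P(data|¬H) = 0.91·0.91 = 0.82810.
Bayes: P(H|data) = 0.296·0.0094090 / (0.296·0.0094090 + 0.704·0.82810) = 0.0027851/0.58577 = 0.0048.

Posterior P(H) ≈ 0.0048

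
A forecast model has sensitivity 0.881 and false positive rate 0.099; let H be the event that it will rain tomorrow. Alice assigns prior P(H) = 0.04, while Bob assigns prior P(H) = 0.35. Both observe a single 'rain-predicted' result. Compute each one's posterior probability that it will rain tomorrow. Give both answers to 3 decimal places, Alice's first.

Alice: 0.270; Bob: 0.827

P('+'|H) = 0.881, P('+'|¬H) = 0.099.
Alice: numerator 0.881·0.04 = 0.035240; evidence = 0.035240+0.099·0.96 = 0.13028; posterior = 0.270.
Bob: numerator 0.881·0.35 = 0.30835; evidence = 0.30835+0.099·0.65 = 0.37270; posterior = 0.827.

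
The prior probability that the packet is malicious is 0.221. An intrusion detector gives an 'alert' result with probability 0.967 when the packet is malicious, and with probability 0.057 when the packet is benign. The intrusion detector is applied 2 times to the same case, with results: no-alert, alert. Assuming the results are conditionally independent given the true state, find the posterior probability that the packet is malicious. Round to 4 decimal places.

Posterior P(H) ≈ 0.1441

With H the event that the packet is malicious, the joint likelihood of the observed sequence is P(data|H) = 0.033·0.967 = 0.031911 and P(data|¬H) = 0.943·0.057 = 0.053751.
Bayes: P(H|data) = 0.221·0.031911 / (0.221·0.031911 + 0.779·0.053751) = 0.0070523/0.048924 = 0.1441.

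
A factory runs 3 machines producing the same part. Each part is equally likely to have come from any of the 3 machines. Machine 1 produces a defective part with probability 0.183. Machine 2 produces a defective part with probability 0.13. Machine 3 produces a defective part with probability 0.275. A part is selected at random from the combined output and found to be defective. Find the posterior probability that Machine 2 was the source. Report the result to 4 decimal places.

Posterior probability ≈ 0.2211

Tabulate prior·likelihood by source: [1] prior 0.333333, lik 0.183, product 0.06100; [2] prior 0.333333, lik 0.13, product 0.04333; [3] prior 0.333333, lik 0.275, product 0.09167.
Normalizing constant = 0.19600; the posterior for Machine 2 is its product over the sum, 0.04333/0.19600 = 0.2211.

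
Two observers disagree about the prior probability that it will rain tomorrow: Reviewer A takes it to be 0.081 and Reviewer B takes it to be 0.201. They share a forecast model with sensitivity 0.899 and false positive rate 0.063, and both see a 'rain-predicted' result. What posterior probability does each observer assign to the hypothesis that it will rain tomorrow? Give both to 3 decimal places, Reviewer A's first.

P('+'|H) = 0.899, P('+'|¬H) = 0.063.
Reviewer A: numerator 0.899·0.081 = 0.072819; evidence = 0.072819+0.063·0.919 = 0.13072; posterior = 0.557.
Reviewer B: numerator 0.899·0.201 = 0.18070; evidence = 0.18070+0.063·0.799 = 0.23104; posterior = 0.782.

Reviewer A: 0.557; Reviewer B: 0.782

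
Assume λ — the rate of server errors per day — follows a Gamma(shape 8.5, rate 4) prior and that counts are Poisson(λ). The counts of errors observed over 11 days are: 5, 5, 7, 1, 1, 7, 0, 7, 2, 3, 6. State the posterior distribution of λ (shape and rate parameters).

Posterior: Gamma(shape=52.5, rate=15)

Total count ∑xᵢ = 44 over n = 11 days.
Gamma is conjugate to the Poisson likelihood: posterior is Gamma(shape = 8.5+44 = 52.5, rate = 4+11 = 15).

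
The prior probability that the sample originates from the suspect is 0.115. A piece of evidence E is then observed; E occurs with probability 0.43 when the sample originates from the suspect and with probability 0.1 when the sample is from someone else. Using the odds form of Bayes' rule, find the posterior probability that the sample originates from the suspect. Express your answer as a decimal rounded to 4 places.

Prior odds = 0.115/(1−0.115) = 0.12994. In log-odds, ln(0.12994) = -2.0407.
Add log likelihood ratio: ln(4.3000) = 1.4586.
Posterior log-odds = -0.58204, so posterior odds = exp(-0.58204) = 0.55876. Converting, P(H|E) = 0.55876/1.5588 = 0.3585.

Posterior probability ≈ 0.3585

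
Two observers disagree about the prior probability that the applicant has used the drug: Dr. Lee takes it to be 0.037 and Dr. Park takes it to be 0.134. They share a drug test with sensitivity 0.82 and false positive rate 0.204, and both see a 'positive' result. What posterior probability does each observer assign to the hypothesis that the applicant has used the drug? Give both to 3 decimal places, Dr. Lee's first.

The likelihood ratio for a 'positive' result is 0.82/0.204 = 4.0196.
Dr. Lee: prior odds 0.037/0.963 = 0.038422; posterior odds 0.15444; posterior probability 0.134.
Dr. Park: prior odds 0.134/0.866 = 0.15473; posterior odds 0.62197; posterior probability 0.383.

Dr. Lee: 0.134; Dr. Park: 0.383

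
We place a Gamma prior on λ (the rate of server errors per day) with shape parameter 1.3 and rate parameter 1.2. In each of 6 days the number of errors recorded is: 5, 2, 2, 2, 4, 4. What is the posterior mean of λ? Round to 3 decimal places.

Total count ∑xᵢ = 19 over n = 6 days.
Gamma is conjugate to the Poisson likelihood: posterior is Gamma(shape = 1.3+19 = 20.3, rate = 1.2+6 = 7.2).
Posterior mean = shape/rate = 20.3/7.2 = 2.819.

Posterior mean ≈ 2.819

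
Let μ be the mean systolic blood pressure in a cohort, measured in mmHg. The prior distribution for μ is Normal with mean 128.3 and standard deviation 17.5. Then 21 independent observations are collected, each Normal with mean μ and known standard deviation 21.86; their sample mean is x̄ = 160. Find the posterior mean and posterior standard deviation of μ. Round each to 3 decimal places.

Posterior mean ≈ 157.808; posterior SD ≈ 4.602

With known σ, the Normal prior is conjugate. Weight on the data is w = (n/σ²)/(n/σ² + 1/τ₀²) = 0.0439460/(0.0439460+0.00326531) = 0.93084.
Posterior mean = w·x̄ + (1−w)·μ₀ = 0.93084·160 + 0.069164·128.3 = 157.808. Posterior variance = 1/(0.0439460+0.00326531) = 21.1814, so SD = 4.602.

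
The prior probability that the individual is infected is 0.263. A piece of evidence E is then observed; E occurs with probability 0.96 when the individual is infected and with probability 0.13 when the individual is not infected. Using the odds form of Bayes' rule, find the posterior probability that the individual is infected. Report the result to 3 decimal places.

Prior odds = 0.263/(1−0.263) = 0.35685.
Likelihood ratio for E = 0.96/0.13 = 7.3846.
Posterior odds = prior odds × LR = 2.6352.
Posterior probability = odds/(1+odds) = 2.6352/3.6352 = 0.725.

Posterior probability ≈ 0.725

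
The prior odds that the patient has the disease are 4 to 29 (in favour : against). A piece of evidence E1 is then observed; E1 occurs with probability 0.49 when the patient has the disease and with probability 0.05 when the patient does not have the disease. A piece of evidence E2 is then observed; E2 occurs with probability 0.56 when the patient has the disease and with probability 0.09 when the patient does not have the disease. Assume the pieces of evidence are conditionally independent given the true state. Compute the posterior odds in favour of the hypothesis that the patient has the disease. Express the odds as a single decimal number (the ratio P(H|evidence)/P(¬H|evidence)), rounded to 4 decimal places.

Prior odds = 4/29 = 0.13793. In log-odds, ln(0.13793) = -1.9810.
Add log likelihood ratios: ln(9.8000) + ln(6.2222) = 4.1105.
Posterior log-odds = 2.1295, so posterior odds = exp(2.1295) = 8.4107.

Posterior odds ≈ 8.4107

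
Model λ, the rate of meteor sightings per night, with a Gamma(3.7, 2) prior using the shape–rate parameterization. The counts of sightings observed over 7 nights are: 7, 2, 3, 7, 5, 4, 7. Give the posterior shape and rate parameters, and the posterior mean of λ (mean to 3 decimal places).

Posterior: Gamma(shape=38.7, rate=9); mean ≈ 4.300

The Poisson likelihood adds the total count to the shape and the number of exposure periods to the rate. Here ∑xᵢ = 35 and n = 7, so shape 3.7→38.7 and rate 2→9.
E[λ | data] = 38.7/9 = 4.300.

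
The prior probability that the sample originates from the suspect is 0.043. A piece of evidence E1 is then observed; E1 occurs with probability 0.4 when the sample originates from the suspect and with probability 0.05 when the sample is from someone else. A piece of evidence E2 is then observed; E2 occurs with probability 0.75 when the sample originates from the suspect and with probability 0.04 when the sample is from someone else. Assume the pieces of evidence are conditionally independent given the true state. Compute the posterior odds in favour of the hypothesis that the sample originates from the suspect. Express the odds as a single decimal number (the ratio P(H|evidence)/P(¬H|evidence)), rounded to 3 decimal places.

Prior odds = 0.043/(1−0.043) = 0.044932.
Likelihood ratio for E1 = 0.4/0.05 = 8.0000.
Likelihood ratio for E2 = 0.75/0.04 = 18.750.
Posterior odds = prior odds × LR₁ × LR₂ = 6.7398.

Posterior odds ≈ 6.740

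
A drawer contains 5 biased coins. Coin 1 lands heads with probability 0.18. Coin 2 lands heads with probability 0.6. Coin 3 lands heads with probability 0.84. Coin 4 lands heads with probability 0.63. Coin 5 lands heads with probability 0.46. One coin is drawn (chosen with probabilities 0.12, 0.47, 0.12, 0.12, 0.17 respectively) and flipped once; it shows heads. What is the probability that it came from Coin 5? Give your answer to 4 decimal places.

P(heads|C1) = 0.18; P(heads|C2) = 0.6; P(heads|C3) = 0.84; P(heads|C4) = 0.63; P(heads|C5) = 0.46.
Prior × likelihood for each source: 0.12·0.18=0.02160, 0.47·0.6=0.2820, 0.12·0.84=0.1008, 0.12·0.63=0.07560, 0.17·0.46=0.07820. Summing gives P(heads) = 0.55820.
P(Coin 5 | heads) = 0.07820 / 0.55820 = 0.1401.

Posterior probability ≈ 0.1401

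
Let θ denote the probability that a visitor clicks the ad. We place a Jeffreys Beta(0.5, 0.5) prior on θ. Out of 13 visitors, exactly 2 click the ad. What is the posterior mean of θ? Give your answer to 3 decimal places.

Observing 2 successes and 11 failures updates Beta(0.5, 0.5) by adding the success and failure counts to the two shape parameters: α = 0.5+2 = 2.5, β = 0.5+11 = 11.5.
Posterior mean = α/(α+β) = 2.5/14 = 0.179.

Posterior mean ≈ 0.179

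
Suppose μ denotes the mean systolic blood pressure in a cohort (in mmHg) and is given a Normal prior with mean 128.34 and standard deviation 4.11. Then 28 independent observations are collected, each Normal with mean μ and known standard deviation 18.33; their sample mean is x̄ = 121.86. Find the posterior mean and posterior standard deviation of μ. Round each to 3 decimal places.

Posterior mean ≈ 124.551; posterior SD ≈ 2.649

With known σ, the Normal prior is conjugate. Weight on the data is w = (n/σ²)/(n/σ² + 1/τ₀²) = 0.0833361/(0.0833361+0.0591993) = 0.58467.
Posterior mean = w·x̄ + (1−w)·μ₀ = 0.58467·121.86 + 0.41533·128.34 = 124.551. Posterior variance = 1/(0.0833361+0.0591993) = 7.01580, so SD = 2.649.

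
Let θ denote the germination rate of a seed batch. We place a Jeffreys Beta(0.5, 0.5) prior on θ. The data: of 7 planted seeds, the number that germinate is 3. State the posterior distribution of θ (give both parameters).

Posterior: Beta(3.5, 4.5)

Observing 3 successes and 4 failures updates Beta(0.5, 0.5) by adding the success and failure counts to the two shape parameters: α = 0.5+3 = 3.5, β = 0.5+4 = 4.5.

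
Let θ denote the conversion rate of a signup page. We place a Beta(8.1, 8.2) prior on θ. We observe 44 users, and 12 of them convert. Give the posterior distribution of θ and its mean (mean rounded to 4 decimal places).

The binomial likelihood is conjugate to the Beta prior: with 12 successes and 32 failures, the posterior is Beta(8.1+12, 8.2+32) = Beta(20.1, 40.2).
E[θ | data] = 20.1/(20.1+40.2) = 0.3333.

Posterior: Beta(20.1, 40.2); mean ≈ 0.3333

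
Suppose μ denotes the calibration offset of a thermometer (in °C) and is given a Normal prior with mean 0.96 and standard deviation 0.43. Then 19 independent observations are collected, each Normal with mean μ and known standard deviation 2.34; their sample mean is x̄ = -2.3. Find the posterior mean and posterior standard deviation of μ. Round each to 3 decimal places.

With known σ, the Normal prior is conjugate. Weight on the data is w = (n/σ²)/(n/σ² + 1/τ₀²) = 3.46994/(3.46994+5.40833) = 0.39084.
Posterior mean = w·x̄ + (1−w)·μ₀ = 0.39084·-2.3 + 0.60916·0.96 = -0.314. Posterior variance = 1/(3.46994+5.40833) = 0.112635, so SD = 0.336.

Posterior mean ≈ -0.314; posterior SD ≈ 0.336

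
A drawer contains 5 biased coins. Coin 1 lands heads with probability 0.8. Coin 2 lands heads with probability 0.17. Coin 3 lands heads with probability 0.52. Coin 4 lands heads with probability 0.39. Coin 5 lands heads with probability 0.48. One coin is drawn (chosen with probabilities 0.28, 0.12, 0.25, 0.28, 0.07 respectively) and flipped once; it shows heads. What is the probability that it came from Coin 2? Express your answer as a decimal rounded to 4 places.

P(heads|C1) = 0.8; P(heads|C2) = 0.17; P(heads|C3) = 0.52; P(heads|C4) = 0.39; P(heads|C5) = 0.48.
Prior × likelihood for each source: 0.28·0.8=0.2240, 0.12·0.17=0.02040, 0.25·0.52=0.1300, 0.28·0.39=0.1092, 0.07·0.48=0.03360. Summing gives P(heads) = 0.51720.
P(Coin 2 | heads) = 0.02040 / 0.51720 = 0.0394.

Posterior probability ≈ 0.0394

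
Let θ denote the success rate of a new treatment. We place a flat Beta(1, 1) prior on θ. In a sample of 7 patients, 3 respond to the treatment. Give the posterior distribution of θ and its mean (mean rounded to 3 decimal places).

Posterior: Beta(4, 5); mean ≈ 0.444

Observing 3 successes and 4 failures updates Beta(1, 1) by adding the success and failure counts to the two shape parameters: α = 1+3 = 4, β = 1+4 = 5.
E[θ | data] = 4/(4+5) = 0.444.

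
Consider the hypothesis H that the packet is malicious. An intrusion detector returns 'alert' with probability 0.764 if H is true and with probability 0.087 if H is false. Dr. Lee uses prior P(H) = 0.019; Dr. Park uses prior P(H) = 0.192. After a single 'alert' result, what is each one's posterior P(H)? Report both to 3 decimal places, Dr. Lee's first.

P('+'|H) = 0.764, P('+'|¬H) = 0.087.
Dr. Lee: numerator 0.764·0.019 = 0.014516; evidence = 0.014516+0.087·0.981 = 0.099863; posterior = 0.145.
Dr. Park: numerator 0.764·0.192 = 0.14669; evidence = 0.14669+0.087·0.808 = 0.21698; posterior = 0.676.

Dr. Lee: 0.145; Dr. Park: 0.676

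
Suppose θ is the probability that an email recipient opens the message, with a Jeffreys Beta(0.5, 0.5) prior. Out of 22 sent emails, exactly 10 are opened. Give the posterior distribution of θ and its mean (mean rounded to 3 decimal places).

Posterior: Beta(10.5, 12.5); mean ≈ 0.457

The binomial likelihood is conjugate to the Beta prior: with 10 successes and 12 failures, the posterior is Beta(0.5+10, 0.5+12) = Beta(10.5, 12.5).
Posterior mean = α/(α+β) = 10.5/23 = 0.457.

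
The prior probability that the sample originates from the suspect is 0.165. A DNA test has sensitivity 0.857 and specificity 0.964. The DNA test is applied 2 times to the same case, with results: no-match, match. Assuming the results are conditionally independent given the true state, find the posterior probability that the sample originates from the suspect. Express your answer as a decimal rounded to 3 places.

With H the event that the sample originates from the suspect, the joint likelihood of the observed sequence is P(data|H) = 0.143·0.857 = 0.12255 and P(data|¬H) = 0.964·0.036 = 0.034704.
Bayes: P(H|data) = 0.165·0.12255 / (0.165·0.12255 + 0.835·0.034704) = 0.020221/0.049199 = 0.4110.

Posterior P(H) ≈ 0.411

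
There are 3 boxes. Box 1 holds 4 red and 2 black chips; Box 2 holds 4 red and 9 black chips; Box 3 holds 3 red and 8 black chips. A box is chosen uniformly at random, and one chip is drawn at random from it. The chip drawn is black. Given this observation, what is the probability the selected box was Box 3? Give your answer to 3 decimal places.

P(black|Box 1) = 0.3333; P(black|Box 2) = 0.6923; P(black|Box 3) = 0.7273.
Prior × likelihood for each source: 0.333333·0.3333=0.1111, 0.333333·0.6923=0.2308, 0.333333·0.7273=0.2424. Summing gives P(black) = 0.58430.
P(Box 3 | black) = 0.2424 / 0.58430 = 0.415.

Posterior probability ≈ 0.415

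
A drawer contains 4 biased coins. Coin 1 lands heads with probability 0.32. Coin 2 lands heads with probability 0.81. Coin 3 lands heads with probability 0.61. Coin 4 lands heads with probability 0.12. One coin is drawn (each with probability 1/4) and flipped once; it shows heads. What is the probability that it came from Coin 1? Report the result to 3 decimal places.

Posterior probability ≈ 0.172

P(heads|C1) = 0.32; P(heads|C2) = 0.81; P(heads|C3) = 0.61; P(heads|C4) = 0.12.
Prior × likelihood for each source: 0.25·0.32=0.08000, 0.25·0.81=0.2025, 0.25·0.61=0.1525, 0.25·0.12=0.03000. Summing gives P(heads) = 0.46500.
P(Coin 1 | heads) = 0.08000 / 0.46500 = 0.172.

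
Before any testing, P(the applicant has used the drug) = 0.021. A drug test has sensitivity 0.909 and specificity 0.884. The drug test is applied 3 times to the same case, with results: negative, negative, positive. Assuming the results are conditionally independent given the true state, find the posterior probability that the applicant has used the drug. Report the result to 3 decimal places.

Posterior P(H) ≈ 0.002

With H the event that the applicant has used the drug, the joint likelihood of the observed sequence is P(data|H) = 0.091·0.091·0.909 = 0.0075274 and P(data|¬H) = 0.884·0.884·0.116 = 0.090649.
Bayes: P(H|data) = 0.021·0.0075274 / (0.021·0.0075274 + 0.979·0.090649) = 0.00015808/0.088903 = 0.0018.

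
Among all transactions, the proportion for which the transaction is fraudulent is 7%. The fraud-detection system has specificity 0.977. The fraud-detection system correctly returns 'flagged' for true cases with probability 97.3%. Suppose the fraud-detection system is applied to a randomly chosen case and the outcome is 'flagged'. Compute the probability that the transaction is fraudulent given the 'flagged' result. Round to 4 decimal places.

P(H | E) ≈ 0.7610

Write H for 'the transaction is fraudulent'. Prior odds H:¬H = 0.07/0.93 = 0.075269. For the 'flagged' outcome, the likelihood ratio is 0.973/0.023 = 42.304.
Posterior odds = 0.075269 × 42.304 = 3.1842, so P(H|E) = 3.1842/(1+3.1842) = 0.7610.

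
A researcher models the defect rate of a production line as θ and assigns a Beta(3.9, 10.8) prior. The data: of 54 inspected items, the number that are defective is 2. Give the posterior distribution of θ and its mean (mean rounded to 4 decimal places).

Posterior: Beta(5.9, 62.8); mean ≈ 0.0859

Observing 2 successes and 52 failures updates Beta(3.9, 10.8) by adding the success and failure counts to the two shape parameters: α = 3.9+2 = 5.9, β = 10.8+52 = 62.8.
Posterior mean = α/(α+β) = 5.9/68.7 = 0.0859.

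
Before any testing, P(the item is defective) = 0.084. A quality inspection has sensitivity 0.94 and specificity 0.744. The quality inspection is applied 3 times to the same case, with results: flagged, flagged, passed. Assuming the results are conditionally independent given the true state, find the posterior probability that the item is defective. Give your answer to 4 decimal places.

Posterior P(H) ≈ 0.0907

With H the event that the item is defective, the joint likelihood of the observed sequence is P(data|H) = 0.94·0.94·0.06 = 0.053016 and P(data|¬H) = 0.256·0.256·0.744 = 0.048759.
Bayes: P(H|data) = 0.084·0.053016 / (0.084·0.053016 + 0.916·0.048759) = 0.0044533/0.049116 = 0.0907.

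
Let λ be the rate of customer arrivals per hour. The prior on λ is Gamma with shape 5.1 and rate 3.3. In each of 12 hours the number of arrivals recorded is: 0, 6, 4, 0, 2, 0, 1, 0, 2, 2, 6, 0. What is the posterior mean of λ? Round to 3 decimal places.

The Poisson likelihood adds the total count to the shape and the number of exposure periods to the rate. Here ∑xᵢ = 23 and n = 12, so shape 5.1→28.1 and rate 3.3→15.3.
E[λ | data] = 28.1/15.3 = 1.837.

Posterior mean ≈ 1.837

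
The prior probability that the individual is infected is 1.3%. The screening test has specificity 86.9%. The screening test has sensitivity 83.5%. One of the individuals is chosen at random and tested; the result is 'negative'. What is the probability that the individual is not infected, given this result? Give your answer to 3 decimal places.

Let H be the event that the individual is infected. P(H) = 0.013, so P(¬H) = 0.987. With E the 'negative' result, P(E|H) = 0.165 and P(E|¬H) = 0.869.
P(E) = 0.165·0.013 + 0.869·0.987 = 0.0021450 + 0.85770 = 0.85985.
By Bayes' theorem, P(H|E) = 0.0021450 / 0.85985 = 0.002. Hence P(¬H|E) = 1 − 0.002 = 0.998.

P(¬H | E) ≈ 0.998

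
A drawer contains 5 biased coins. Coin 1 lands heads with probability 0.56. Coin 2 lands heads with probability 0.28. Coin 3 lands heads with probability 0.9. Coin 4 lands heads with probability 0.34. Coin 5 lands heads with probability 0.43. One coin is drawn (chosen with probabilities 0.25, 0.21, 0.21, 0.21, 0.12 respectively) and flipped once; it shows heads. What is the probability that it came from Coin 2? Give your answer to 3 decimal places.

Posterior probability ≈ 0.115

P(heads|C1) = 0.56; P(heads|C2) = 0.28; P(heads|C3) = 0.9; P(heads|C4) = 0.34; P(heads|C5) = 0.43.
Prior × likelihood for each source: 0.25·0.56=0.1400, 0.21·0.28=0.05880, 0.21·0.9=0.1890, 0.21·0.34=0.07140, 0.12·0.43=0.05160. Summing gives P(heads) = 0.51080.
P(Coin 2 | heads) = 0.05880 / 0.51080 = 0.115.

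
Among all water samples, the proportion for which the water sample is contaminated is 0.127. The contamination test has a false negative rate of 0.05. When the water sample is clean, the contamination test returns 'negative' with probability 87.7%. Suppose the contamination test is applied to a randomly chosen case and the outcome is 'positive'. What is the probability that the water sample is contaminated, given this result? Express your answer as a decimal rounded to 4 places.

P(H | E) ≈ 0.5291

Write H for 'the water sample is contaminated'. Prior odds H:¬H = 0.127/0.873 = 0.14548. For the 'positive' outcome, the likelihood ratio is 0.95/0.123 = 7.7236.
Posterior odds = 0.14548 × 7.7236 = 1.1236, so P(H|E) = 1.1236/(1+1.1236) = 0.5291.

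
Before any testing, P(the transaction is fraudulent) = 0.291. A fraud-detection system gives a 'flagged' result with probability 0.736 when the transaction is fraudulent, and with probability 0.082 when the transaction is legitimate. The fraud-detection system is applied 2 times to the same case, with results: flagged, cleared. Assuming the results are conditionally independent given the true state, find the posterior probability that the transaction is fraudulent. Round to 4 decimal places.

Posterior P(H) ≈ 0.5144

Let H be the event that the transaction is fraudulent; start with P(H) = 0.291. P('flagged'|H) = 0.736, P('flagged'|¬H) = 0.082.
Update on result 1 ('flagged'): P(H) ← 0.736·0.2910 / (0.736·0.2910 + 0.082·0.7090) = 0.21418/0.27231 = 0.7865.
Update on result 2 ('cleared'): P(H) ← 0.264·0.7865 / (0.264·0.7865 + 0.918·0.2135) = 0.20764/0.40363 = 0.5144.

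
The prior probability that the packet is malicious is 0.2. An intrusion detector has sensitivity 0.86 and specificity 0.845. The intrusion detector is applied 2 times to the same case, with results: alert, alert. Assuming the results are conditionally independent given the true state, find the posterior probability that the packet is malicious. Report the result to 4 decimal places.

Posterior P(H) ≈ 0.8850

With H the event that the packet is malicious, the joint likelihood of the observed sequence is P(data|H) = 0.86·0.86 = 0.73960 and P(data|¬H) = 0.155·0.155 = 0.024025.
Bayes: P(H|data) = 0.2·0.73960 / (0.2·0.73960 + 0.8·0.024025) = 0.14792/0.16714 = 0.8850.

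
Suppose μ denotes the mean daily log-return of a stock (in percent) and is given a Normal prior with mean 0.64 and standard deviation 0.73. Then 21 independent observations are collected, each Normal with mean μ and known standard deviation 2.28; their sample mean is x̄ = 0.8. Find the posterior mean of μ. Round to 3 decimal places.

Posterior mean ≈ 0.749

With known σ, the Normal prior is conjugate. Weight on the data is w = (n/σ²)/(n/σ² + 1/τ₀²) = 4.03970/(4.03970+1.87652) = 0.68282.
Posterior mean = w·x̄ + (1−w)·μ₀ = 0.68282·0.8 + 0.31718·0.64 = 0.749.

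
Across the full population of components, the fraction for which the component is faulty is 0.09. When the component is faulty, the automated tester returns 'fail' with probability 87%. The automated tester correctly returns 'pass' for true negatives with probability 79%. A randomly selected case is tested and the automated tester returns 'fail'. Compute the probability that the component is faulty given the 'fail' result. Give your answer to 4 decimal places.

Let H be the event that the component is faulty. P(H) = 0.09, so P(¬H) = 0.91. With E the 'fail' result, P(E|H) = 0.87 and P(E|¬H) = 0.21.
P(E) = 0.87·0.09 + 0.21·0.91 = 0.078300 + 0.19110 = 0.26940.
By Bayes' theorem, P(H|E) = 0.078300 / 0.26940 = 0.2906.

P(H | E) ≈ 0.2906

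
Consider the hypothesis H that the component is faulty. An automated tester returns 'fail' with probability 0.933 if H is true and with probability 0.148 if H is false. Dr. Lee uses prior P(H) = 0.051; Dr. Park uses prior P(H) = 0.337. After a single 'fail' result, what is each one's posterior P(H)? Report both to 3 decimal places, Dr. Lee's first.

The likelihood ratio for a 'fail' result is 0.933/0.148 = 6.3041.
Dr. Lee: prior odds 0.051/0.949 = 0.053741; posterior odds 0.33878; posterior probability 0.253.
Dr. Park: prior odds 0.337/0.663 = 0.50830; posterior odds 3.2043; posterior probability 0.762.

Dr. Lee: 0.253; Dr. Park: 0.762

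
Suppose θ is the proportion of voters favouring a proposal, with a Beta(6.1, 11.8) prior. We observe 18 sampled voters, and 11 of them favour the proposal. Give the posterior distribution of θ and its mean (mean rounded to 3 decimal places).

The binomial likelihood is conjugate to the Beta prior: with 11 successes and 7 failures, the posterior is Beta(6.1+11, 11.8+7) = Beta(17.1, 18.8).
Posterior mean = α/(α+β) = 17.1/35.9 = 0.476.

Posterior: Beta(17.1, 18.8); mean ≈ 0.476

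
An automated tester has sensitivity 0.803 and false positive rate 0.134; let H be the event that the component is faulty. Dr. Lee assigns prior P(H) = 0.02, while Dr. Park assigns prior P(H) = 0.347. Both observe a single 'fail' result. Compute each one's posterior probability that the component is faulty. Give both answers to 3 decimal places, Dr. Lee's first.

The likelihood ratio for a 'fail' result is 0.803/0.134 = 5.9925.
Dr. Lee: prior odds 0.02/0.98 = 0.020408; posterior odds 0.12230; posterior probability 0.109.
Dr. Park: prior odds 0.347/0.653 = 0.53139; posterior odds 3.1844; posterior probability 0.761.

Dr. Lee: 0.109; Dr. Park: 0.761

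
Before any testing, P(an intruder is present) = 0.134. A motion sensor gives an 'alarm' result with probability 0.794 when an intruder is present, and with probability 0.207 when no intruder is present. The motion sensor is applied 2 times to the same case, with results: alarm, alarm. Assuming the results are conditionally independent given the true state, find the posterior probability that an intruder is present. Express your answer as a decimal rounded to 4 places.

Posterior P(H) ≈ 0.6948

With H the event that an intruder is present, the joint likelihood of the observed sequence is P(data|H) = 0.794·0.794 = 0.63044 and P(data|¬H) = 0.207·0.207 = 0.042849.
Bayes: P(H|data) = 0.134·0.63044 / (0.134·0.63044 + 0.866·0.042849) = 0.084478/0.12159 = 0.6948.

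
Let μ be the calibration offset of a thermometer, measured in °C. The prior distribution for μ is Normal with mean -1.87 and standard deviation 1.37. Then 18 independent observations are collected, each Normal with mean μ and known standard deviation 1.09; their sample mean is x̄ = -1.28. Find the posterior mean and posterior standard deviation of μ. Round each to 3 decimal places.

Posterior mean ≈ -1.300; posterior SD ≈ 0.253

Prior precision 1/τ₀² = 1/1.37² = 0.532793; data precision n/σ² = 18/1.09² = 15.1502.
Posterior precision = 0.532793 + 15.1502 = 15.6830, giving posterior SD = 1/√15.6830 = 0.253.
Posterior mean = (0.532793·-1.87 + 15.1502·-1.28) / 15.6830 = -1.300.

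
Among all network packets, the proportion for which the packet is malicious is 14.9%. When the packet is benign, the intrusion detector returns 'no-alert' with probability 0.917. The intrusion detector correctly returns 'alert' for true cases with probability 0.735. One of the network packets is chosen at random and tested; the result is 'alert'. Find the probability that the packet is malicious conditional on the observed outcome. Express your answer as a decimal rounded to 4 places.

P(H | E) ≈ 0.6079

Write H for 'the packet is malicious'. Prior odds H:¬H = 0.149/0.851 = 0.17509. For the 'alert' outcome, the likelihood ratio is 0.735/0.083 = 8.8554.
Posterior odds = 0.17509 × 8.8554 = 1.5505, so P(H|E) = 1.5505/(1+1.5505) = 0.6079.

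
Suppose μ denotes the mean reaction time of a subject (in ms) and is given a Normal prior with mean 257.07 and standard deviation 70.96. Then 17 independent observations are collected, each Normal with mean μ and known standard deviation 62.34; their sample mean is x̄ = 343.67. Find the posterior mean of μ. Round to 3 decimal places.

Posterior mean ≈ 339.909

With known σ, the Normal prior is conjugate. Weight on the data is w = (n/σ²)/(n/σ² + 1/τ₀²) = 0.00437437/(0.00437437+0.00019860) = 0.95657.
Posterior mean = w·x̄ + (1−w)·μ₀ = 0.95657·343.67 + 0.043429·257.07 = 339.909.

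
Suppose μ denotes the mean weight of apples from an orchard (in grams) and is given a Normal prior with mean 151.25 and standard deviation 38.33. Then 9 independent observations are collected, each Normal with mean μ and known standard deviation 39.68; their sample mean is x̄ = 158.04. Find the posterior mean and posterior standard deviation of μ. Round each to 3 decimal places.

Prior precision 1/τ₀² = 1/38.33² = 0.00068065; data precision n/σ² = 9/39.68² = 0.00571609.
Posterior precision = 0.00068065 + 0.00571609 = 0.00639674, giving posterior SD = 1/√0.00639674 = 12.503.
Posterior mean = (0.00068065·151.25 + 0.00571609·158.04) / 0.00639674 = 157.318.

Posterior mean ≈ 157.318; posterior SD ≈ 12.503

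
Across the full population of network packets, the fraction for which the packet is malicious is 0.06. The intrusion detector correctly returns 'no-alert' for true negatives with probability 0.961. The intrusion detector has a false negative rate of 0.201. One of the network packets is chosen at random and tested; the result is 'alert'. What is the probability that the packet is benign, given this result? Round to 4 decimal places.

P(¬H | E) ≈ 0.4333

Let H be the event that the packet is malicious. P(H) = 0.06, so P(¬H) = 0.94. With E the 'alert' result, P(E|H) = 0.799 and P(E|¬H) = 0.039.
P(E) = 0.799·0.06 + 0.039·0.94 = 0.047940 + 0.036660 = 0.084600.
By Bayes' theorem, P(H|E) = 0.047940 / 0.084600 = 0.5667. Hence P(¬H|E) = 1 − 0.5667 = 0.4333.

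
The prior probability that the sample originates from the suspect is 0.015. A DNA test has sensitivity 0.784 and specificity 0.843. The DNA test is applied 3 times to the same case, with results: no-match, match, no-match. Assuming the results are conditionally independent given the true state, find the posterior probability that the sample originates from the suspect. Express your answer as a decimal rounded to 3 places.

Let H be the event that the sample originates from the suspect; start with P(H) = 0.015. P('match'|H) = 0.784, P('match'|¬H) = 0.157.
Update on result 1 ('no-match'): P(H) ← 0.216·0.0150 / (0.216·0.0150 + 0.843·0.9850) = 0.0032400/0.83359 = 0.0039.
Update on result 2 ('match'): P(H) ← 0.784·0.0039 / (0.784·0.0039 + 0.157·0.9961) = 0.0030472/0.15944 = 0.0191.
Update on result 3 ('no-match'): P(H) ← 0.216·0.0191 / (0.216·0.0191 + 0.843·0.9809) = 0.0041283/0.83102 = 0.0050.

Posterior P(H) ≈ 0.005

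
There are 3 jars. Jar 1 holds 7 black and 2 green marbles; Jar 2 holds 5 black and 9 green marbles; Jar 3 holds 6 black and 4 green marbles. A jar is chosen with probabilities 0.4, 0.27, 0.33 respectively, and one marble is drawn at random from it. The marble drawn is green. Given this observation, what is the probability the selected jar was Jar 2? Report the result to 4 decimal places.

Tabulate prior·likelihood by source: [1] prior 0.4, lik 0.2222, product 0.08889; [2] prior 0.27, lik 0.6429, product 0.1736; [3] prior 0.33, lik 0.4, product 0.1320.
Normalizing constant = 0.39446; the posterior for Jar 2 is its product over the sum, 0.1736/0.39446 = 0.4400.

Posterior probability ≈ 0.4400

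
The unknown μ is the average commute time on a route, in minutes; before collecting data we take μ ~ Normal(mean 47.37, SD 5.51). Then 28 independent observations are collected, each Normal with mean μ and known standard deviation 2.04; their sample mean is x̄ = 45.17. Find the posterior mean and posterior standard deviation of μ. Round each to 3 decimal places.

Prior precision 1/τ₀² = 1/5.51² = 0.0329380; data precision n/σ² = 28/2.04² = 6.72818.
Posterior precision = 0.0329380 + 6.72818 = 6.76112, giving posterior SD = 1/√6.76112 = 0.385.
Posterior mean = (0.0329380·47.37 + 6.72818·45.17) / 6.76112 = 45.181.

Posterior mean ≈ 45.181; posterior SD ≈ 0.385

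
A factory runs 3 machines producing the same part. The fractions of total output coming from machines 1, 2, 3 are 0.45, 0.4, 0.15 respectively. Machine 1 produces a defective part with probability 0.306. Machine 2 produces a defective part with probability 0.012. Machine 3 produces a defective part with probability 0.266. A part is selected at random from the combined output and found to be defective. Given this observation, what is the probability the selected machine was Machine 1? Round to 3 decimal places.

Tabulate prior·likelihood by source: [1] prior 0.45, lik 0.306, product 0.1377; [2] prior 0.4, lik 0.012, product 0.004800; [3] prior 0.15, lik 0.266, product 0.03990.
Normalizing constant = 0.18240; the posterior for Machine 1 is its product over the sum, 0.1377/0.18240 = 0.755.

Posterior probability ≈ 0.755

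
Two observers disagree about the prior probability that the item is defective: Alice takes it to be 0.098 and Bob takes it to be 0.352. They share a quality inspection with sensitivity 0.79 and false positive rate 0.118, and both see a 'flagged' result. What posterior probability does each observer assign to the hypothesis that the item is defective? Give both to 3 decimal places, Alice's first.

P('+'|H) = 0.79, P('+'|¬H) = 0.118.
Alice: numerator 0.79·0.098 = 0.077420; evidence = 0.077420+0.118·0.902 = 0.18386; posterior = 0.421.
Bob: numerator 0.79·0.352 = 0.27808; evidence = 0.27808+0.118·0.648 = 0.35454; posterior = 0.784.

Alice: 0.421; Bob: 0.784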